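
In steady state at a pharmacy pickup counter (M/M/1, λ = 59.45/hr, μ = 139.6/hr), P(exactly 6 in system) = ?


ρ = 59.45/139.6 = 0.4259
P_n = (1−ρ)·ρ^n = (1 − 0.4259)·0.4259^6 = 0.5741·0.005965 = 0.003425

Final: 0.003425


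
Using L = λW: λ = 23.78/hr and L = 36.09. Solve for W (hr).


W = L/λ = 36.09/23.78 = 1.5177 hr

Final: 1.5177 hr


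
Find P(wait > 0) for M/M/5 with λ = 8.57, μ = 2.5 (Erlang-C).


a = λ/μ = 3.4280; ρ = a/5 = 0.6856
P₀ = 0.028314 (from M/M/c formula)
C(c,a) = [a^c/(c!(1−ρ))]·P₀ = [473.37364/(120·0.3144)]·0.028314
= 12.54701·0.028314 = 0.355256

Final: 0.355256


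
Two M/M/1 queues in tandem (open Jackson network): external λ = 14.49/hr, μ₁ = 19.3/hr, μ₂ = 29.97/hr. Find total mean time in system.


Each node sees arrival rate λ = 14.49/hr (tandem ⇒ throughput preserved).
W₁ = 1/(μ₁−λ) = 1/(19.3−14.49) = 0.20790 hr
W₂ = 1/(μ₂−λ) = 1/(29.97−14.49) = 0.06460 hr
W_total = W₁ + W₂ = 0.20790 + 0.06460 = 0.27250 hr

Final: 0.27250 hr


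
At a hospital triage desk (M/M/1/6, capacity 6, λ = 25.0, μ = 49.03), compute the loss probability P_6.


ρ = λ/μ = 25.0/49.03 = 0.5099
P_K = (1−ρ)ρ^K/(1−ρ^(K+1)) = (0.4901·0.017574)/(1 − 0.008961)
= 0.008613/0.991039 = 0.008691

Final: 0.008691


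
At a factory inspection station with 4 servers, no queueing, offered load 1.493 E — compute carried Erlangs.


B(4,1.493) = 0.047383 (Erlang-B)
Carried load = a(1 − B) = 1.493·(1 − 0.047383) = 1.493·0.952617 = 1.4223 E

Final: 1.4223 Erlangs


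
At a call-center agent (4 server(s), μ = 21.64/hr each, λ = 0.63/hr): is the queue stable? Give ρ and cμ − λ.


Total capacity cμ = 4·21.64 = 86.56/hr
ρ = λ/(cμ) = 0.63/86.56 = 0.007278
Stable ⇔ ρ < 1: YES
Spare capacity = cμ − λ = 86.56 − 0.63 = 85.93/hr

Final: ρ = 0.007278; stable; margin = 85.93/hr


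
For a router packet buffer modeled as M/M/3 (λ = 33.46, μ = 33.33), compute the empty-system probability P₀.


a = λ/μ = 33.46/33.33 = 1.0039; ρ = a/c = 0.3346
Σ_{k=0}^{2} a^k/k! (terms k=0..2) = 1.00000 + 1.00390 + 0.50391 = 2.50781
Tail: a^3/(3!(1−ρ)) = 1.01175/(6·0.6654) = 0.25343
P₀ = 1/(2.50781 + 0.25343) = 1/2.76124 = 0.362156

Final: 0.362156


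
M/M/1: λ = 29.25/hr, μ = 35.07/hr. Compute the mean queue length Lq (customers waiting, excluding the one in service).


ρ = 29.25/35.07 = 0.8340
Lq = ρ²/(1−ρ) = 0.6956/0.1660 = 4.1917

Final: 4.1917


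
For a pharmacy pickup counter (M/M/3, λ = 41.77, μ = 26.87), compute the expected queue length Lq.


a = λ/μ = 1.5545; ρ = a/3 = 0.5182
P₀ = 0.197542
Lq = P₀·a^c·ρ / (c!·(1−ρ)²) = 0.197542·3.75656·0.5182/(6·0.23216)
= 0.27605

Final: 0.27605


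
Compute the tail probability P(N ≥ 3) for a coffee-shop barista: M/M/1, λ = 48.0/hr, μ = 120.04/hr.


ρ = 48.0/120.04 = 0.3999
P(N ≥ n) = ρ^n = 0.3999^3 = 0.063936

Final: 0.063936


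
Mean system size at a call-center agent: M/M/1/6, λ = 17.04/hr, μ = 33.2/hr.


ρ = 17.04/33.2 = 0.5133
L = ρ[1 − (K+1)ρ^K + Kρ^(K+1)] / [(1−ρ)(1−ρ^(K+1))]
Numerator: 0.5133·(1 − 7·0.018281 + 6·0.009383) = 0.476469
Denominator: (0.4867)·(0.990617) = 0.482180
L = 0.476469/0.482180 = 0.9882

Final: 0.9882


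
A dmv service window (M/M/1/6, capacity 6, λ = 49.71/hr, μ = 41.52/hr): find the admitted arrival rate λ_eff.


ρ = 1.1973; P_K = (1−ρ)ρ^6/(1−ρ^7) = 0.229975
λ_eff = λ(1 − P_K) = 49.71·(1 − 0.229975) = 49.71·0.770025 = 38.2780 /hr

Final: 38.2780 /hr


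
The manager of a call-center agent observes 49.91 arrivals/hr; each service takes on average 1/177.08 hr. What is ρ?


ρ = λ/μ = 49.91/177.08 = 0.2819

Final: 0.2819


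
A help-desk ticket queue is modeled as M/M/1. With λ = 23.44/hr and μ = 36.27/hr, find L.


ρ = λ/μ = 23.44/36.27 = 0.6463
L = ρ/(1−ρ) = 0.6463/(1 − 0.6463) = 0.6463/0.3537 = 1.8270

Final: 1.8270


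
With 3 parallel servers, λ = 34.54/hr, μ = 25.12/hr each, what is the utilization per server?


ρ = λ/(cμ) = 34.54/(3·25.12) = 34.54/75.36 = 0.4583

Final: 0.4583


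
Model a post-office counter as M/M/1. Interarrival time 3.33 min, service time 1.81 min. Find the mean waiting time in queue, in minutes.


λ = 60/3.33 = 18.0180 /hr
μ = 60/1.81 = 33.1492 /hr
ρ = λ/μ = 18.0180/33.1492 = 0.5435
Wq = ρ/(μ−λ) = 0.5435/(33.1492−18.0180) = 0.03592 hr
In minutes: 0.03592·60 = 2.155 min

Final: 2.155 min


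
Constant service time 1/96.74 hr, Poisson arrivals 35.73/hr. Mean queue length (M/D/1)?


ρ = 35.73/96.74 = 0.3693
M/D/1: Lq = ρ²/(2(1−ρ)) = 0.1364/(2·0.6307) = 0.10815

Final: 0.10815


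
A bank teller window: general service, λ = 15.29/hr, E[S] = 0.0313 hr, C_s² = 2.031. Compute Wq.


ρ = λ·E[S] = 15.29·0.0313 = 0.4786
E[S²] = E[S]²(1+C_s²) = 0.0313²·(1+2.031) = 0.002969
Wq = λ·E[S²]/(2(1−ρ)) = 15.29·0.002969/(2·0.5214) = 0.04354 hr

Final: 0.04354 hr


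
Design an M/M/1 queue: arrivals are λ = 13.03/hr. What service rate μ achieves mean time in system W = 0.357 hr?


W = 1/(μ−λ) ⇒ μ − λ = 1/W = 1/0.357 = 2.8011
μ = λ + 1/W = 13.03 + 2.8011 = 15.8311 per hr

Final: 15.8311 /hr


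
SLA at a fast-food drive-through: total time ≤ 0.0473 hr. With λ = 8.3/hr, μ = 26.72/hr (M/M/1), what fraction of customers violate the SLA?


W ~ Exponential(μ−λ) for M/M/1.
μ − λ = 26.72 − 8.3 = 18.4200
P(W > t) = e^{−(μ−λ)t} = e^{−0.8713} = 0.418421

Final: 0.418421


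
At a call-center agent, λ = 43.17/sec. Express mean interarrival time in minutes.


Mean interarrival time = 1/λ = 1/43.17 second = 0.02316 second
In minutes: 0.02316 × 0.0166667 = 0.0003861 min

Final: 0.0003861 min


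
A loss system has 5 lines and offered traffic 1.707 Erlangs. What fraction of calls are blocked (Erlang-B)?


B(c,a) = (a^c/c!) / Σ_{k=0}^{c} a^k/k!
a^5/5! = 0.120778
Σ terms (k=0..5): 1.00000 + 1.70700 + 1.45692 + 0.82899 + 0.35377 + 0.12078 = 5.467464
B = 0.120778/5.467464 = 0.022090

Final: 0.022090


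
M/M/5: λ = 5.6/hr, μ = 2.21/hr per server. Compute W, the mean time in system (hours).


a = 2.5339; ρ = 0.5068; P₀ = 0.077286
Lq = P₀·a^c·ρ/(c!(1−ρ)²) = 0.14017
Wq = Lq/λ = 0.14017/5.6 = 0.02503 hr
W = Wq + 1/μ = 0.02503 + 0.45249 = 0.47752 hr

Final: 0.47752 hr


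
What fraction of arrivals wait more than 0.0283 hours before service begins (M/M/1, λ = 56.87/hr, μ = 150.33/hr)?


ρ = 56.87/150.33 = 0.3783
P(Wq > t) = ρ·e^{−(μ−λ)t} = 0.3783·e^{−2.6449}
= 0.3783·0.071011 = 0.026864

Final: 0.026864


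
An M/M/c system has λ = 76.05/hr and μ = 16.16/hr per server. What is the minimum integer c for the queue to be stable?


Stability requires cμ > λ ⇔ c > λ/μ.
λ/μ = 76.05/16.16 = 4.7061
Minimum integer c = ⌊4.7061⌋ + 1 = 5
Check: 5·16.16 = 80.80 > 76.05, while 4·16.16 = 64.64 ≤ 76.05

Final: 5 servers


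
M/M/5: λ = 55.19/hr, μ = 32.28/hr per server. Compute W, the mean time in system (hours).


a = 1.7097; ρ = 0.3419; P₀ = 0.180332
Lq = P₀·a^c·ρ/(c!(1−ρ)²) = 0.01734
Wq = Lq/λ = 0.01734/55.19 = 0.0003141 hr
W = Wq + 1/μ = 0.0003141 + 0.03098 = 0.03129 hr

Final: 0.03129 hr


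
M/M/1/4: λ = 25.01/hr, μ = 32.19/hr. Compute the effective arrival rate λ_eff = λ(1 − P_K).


ρ = 0.7769; P_K = (1−ρ)ρ^4/(1−ρ^5) = 0.113377
λ_eff = λ(1 − P_K) = 25.01·(1 − 0.113377) = 25.01·0.886623 = 22.1744 /hr

Final: 22.1744 /hr


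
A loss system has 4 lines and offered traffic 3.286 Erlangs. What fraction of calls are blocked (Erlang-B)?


B(c,a) = (a^c/c!) / Σ_{k=0}^{c} a^k/k!
a^4/4! = 4.858017
Σ terms (k=0..4): 1.00000 + 3.28600 + 5.39890 + 5.91359 + 4.85802 = 20.456508
B = 4.858017/20.456508 = 0.237480

Final: 0.237480


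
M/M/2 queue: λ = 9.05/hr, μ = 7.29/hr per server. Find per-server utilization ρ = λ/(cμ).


ρ = λ/(cμ) = 9.05/(2·7.29) = 9.05/14.58 = 0.6207

Final: 0.6207


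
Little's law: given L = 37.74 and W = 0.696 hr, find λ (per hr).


λ = L/W = 37.74/0.696 = 54.2241 /hr

Final: 54.2241 /hr


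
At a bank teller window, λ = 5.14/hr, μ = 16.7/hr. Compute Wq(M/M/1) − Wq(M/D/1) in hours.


ρ = 5.14/16.7 = 0.3078
Wq(M/M/1) = ρ/(μ−λ) = 0.3078/11.56 = 0.02662 hr
Wq(M/D/1) = ρ/(2(μ−λ)) = 0.01331 hr
Savings = 0.02662 − 0.01331 = 0.01331 hr

Final: 0.01331 hr


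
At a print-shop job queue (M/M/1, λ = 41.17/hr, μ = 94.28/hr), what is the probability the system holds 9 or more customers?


ρ = 41.17/94.28 = 0.4367
P(N ≥ n) = ρ^n = 0.4367^9 = 0.0005774

Final: 0.0005774


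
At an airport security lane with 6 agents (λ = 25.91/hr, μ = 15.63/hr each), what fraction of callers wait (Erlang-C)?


a = λ/μ = 1.6577; ρ = a/6 = 0.2763
P₀ = 0.190486 (from M/M/c formula)
C(c,a) = [a^c/(c!(1−ρ))]·P₀ = [20.75155/(720·0.7237)]·0.190486
= 0.03982·0.190486 = 0.007586

Final: 0.007586


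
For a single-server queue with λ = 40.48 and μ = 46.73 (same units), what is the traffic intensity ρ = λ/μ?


ρ = λ/μ = 40.48/46.73 = 0.8663

Final: 0.8663


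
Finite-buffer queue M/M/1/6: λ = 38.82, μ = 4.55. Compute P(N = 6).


ρ = λ/μ = 38.82/4.55 = 8.5319
P_K = (1−ρ)ρ^K/(1−ρ^(K+1)) = (-7.5319·385713.470604)/(1 − 3290856.467878)
= -2905142.997274/-3290855.467878 = 0.882793

Final: 0.882793


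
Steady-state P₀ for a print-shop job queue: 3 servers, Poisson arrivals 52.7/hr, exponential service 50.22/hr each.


a = λ/μ = 52.7/50.22 = 1.0494; ρ = a/c = 0.3498
Σ_{k=0}^{2} a^k/k! (terms k=0..2) = 1.00000 + 1.04938 + 0.55060 = 2.59998
Tail: a^3/(3!(1−ρ)) = 1.15558/(6·0.6502) = 0.29621
P₀ = 1/(2.59998 + 0.29621) = 1/2.89619 = 0.345281

Final: 0.345281


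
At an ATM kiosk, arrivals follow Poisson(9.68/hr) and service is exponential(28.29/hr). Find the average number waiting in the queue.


ρ = 9.68/28.29 = 0.3422
Lq = ρ²/(1−ρ) = 0.1171/0.6578 = 0.1780

Final: 0.1780


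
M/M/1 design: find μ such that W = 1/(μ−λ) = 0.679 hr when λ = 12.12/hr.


W = 1/(μ−λ) ⇒ μ − λ = 1/W = 1/0.679 = 1.4728
μ = λ + 1/W = 12.12 + 1.4728 = 13.5928 per hr

Final: 13.5928 /hr


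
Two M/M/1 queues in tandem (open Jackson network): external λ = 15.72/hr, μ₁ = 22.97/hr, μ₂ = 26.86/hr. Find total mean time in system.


Each node sees arrival rate λ = 15.72/hr (tandem ⇒ throughput preserved).
W₁ = 1/(μ₁−λ) = 1/(22.97−15.72) = 0.13793 hr
W₂ = 1/(μ₂−λ) = 1/(26.86−15.72) = 0.08977 hr
W_total = W₁ + W₂ = 0.13793 + 0.08977 = 0.22770 hr

Final: 0.22770 hr


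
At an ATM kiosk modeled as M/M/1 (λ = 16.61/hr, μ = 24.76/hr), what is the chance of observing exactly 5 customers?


ρ = 16.61/24.76 = 0.6708
P_n = (1−ρ)·ρ^n = (1 − 0.6708)·0.6708^5 = 0.3292·0.135861 = 0.044720

Final: 0.044720


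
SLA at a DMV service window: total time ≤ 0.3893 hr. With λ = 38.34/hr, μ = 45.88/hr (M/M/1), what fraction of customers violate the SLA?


W ~ Exponential(μ−λ) for M/M/1.
μ − λ = 45.88 − 38.34 = 7.5400
P(W > t) = e^{−(μ−λ)t} = e^{−2.9353} = 0.053114

Final: 0.053114


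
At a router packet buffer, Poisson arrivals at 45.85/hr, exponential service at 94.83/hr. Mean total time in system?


W = 1/(μ−λ) = 1/(94.83 − 45.85) = 1/48.98 = 0.02042 hr

Final: 0.02042 hr


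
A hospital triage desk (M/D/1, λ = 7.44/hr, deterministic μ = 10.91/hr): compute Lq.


ρ = 7.44/10.91 = 0.6819
M/D/1: Lq = ρ²/(2(1−ρ)) = 0.4650/(2·0.3181) = 0.73107

Final: 0.73107


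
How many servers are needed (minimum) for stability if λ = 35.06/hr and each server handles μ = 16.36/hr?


Stability requires cμ > λ ⇔ c > λ/μ.
λ/μ = 35.06/16.36 = 2.1430
Minimum integer c = ⌊2.1430⌋ + 1 = 3
Check: 3·16.36 = 49.08 > 35.06, while 2·16.36 = 32.72 ≤ 35.06

Final: 3 servers


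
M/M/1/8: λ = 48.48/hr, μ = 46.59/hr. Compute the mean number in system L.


ρ = 48.48/46.59 = 1.0406
L = ρ[1 − (K+1)ρ^K + Kρ^(K+1)] / [(1−ρ)(1−ρ^(K+1))]
Numerator: 1.0406·(1 − 9·1.374546 + 8·1.430306) = 0.074442
Denominator: (-0.04057)·(-0.430306) = 0.017456
L = 0.074442/0.017456 = 4.2645

Final: 4.2645


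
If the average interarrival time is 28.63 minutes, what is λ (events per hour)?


λ = 1/(interarrival time) in consistent units.
1 hour = 60 min, so λ = 60/28.63 = 2.0957 per hour

Final: 2.0957 /hr


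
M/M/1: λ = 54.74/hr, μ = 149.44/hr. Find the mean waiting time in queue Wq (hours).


ρ = 54.74/149.44 = 0.3663
Wq = ρ/(μ−λ) = 0.3663/(149.44 − 54.74) = 0.3663/94.70 = 0.003868 hr

Final: 0.003868 hr


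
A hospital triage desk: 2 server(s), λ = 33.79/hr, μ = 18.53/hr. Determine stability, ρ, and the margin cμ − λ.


Total capacity cμ = 2·18.53 = 37.06/hr
ρ = λ/(cμ) = 33.79/37.06 = 0.9118
Stable ⇔ ρ < 1: YES
Spare capacity = cμ − λ = 37.06 − 33.79 = 3.27/hr

Final: ρ = 0.9118; stable; margin = 3.27/hr


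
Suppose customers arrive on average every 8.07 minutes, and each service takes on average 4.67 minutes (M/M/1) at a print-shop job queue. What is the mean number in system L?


λ = 60/8.07 = 7.4349 /hr
μ = 60/4.67 = 12.8480 /hr
ρ = λ/μ = 7.4349/12.8480 = 0.5787
L = ρ/(1−ρ) = 0.5787/0.4213 = 1.3735

Final: 1.3735


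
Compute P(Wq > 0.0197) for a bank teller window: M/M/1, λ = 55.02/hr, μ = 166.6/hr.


ρ = 55.02/166.6 = 0.3303
P(Wq > t) = ρ·e^{−(μ−λ)t} = 0.3303·e^{−2.1981}
= 0.3303·0.111011 = 0.036662

Final: 0.036662


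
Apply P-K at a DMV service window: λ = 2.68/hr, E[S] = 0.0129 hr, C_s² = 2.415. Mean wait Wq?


ρ = λ·E[S] = 2.68·0.0129 = 0.03457
E[S²] = E[S]²(1+C_s²) = 0.0129²·(1+2.415) = 0.0005683
Wq = λ·E[S²]/(2(1−ρ)) = 2.68·0.0005683/(2·0.9654) = 0.0007888 hr

Final: 0.0007888 hr


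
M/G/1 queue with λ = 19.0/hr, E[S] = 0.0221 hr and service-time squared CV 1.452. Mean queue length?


ρ = λ·E[S] = 19.0·0.0221 = 0.4199
Lq = ρ²(1+C_s²)/(2(1−ρ)) = 0.1763·(1+1.452)/(2·0.5801)
= 0.1763·2.4520/1.1602 = 0.37263

Final: 0.37263


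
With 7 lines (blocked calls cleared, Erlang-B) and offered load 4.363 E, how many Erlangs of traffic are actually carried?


B(7,4.363) = 0.082308 (Erlang-B)
Carried load = a(1 − B) = 4.363·(1 − 0.082308) = 4.363·0.917692 = 4.0039 E

Final: 4.0039 Erlangs


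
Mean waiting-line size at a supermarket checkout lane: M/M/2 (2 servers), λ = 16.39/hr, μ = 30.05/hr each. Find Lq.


a = λ/μ = 0.5454; ρ = a/2 = 0.2727
P₀ = 0.571447
Lq = P₀·a^c·ρ / (c!·(1−ρ)²) = 0.571447·0.29749·0.2727/(2·0.52895)
= 0.04382

Final: 0.04382


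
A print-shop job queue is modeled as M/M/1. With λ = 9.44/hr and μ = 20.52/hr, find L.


ρ = λ/μ = 9.44/20.52 = 0.4600
L = ρ/(1−ρ) = 0.4600/(1 − 0.4600) = 0.4600/0.5400 = 0.8520

Final: 0.8520


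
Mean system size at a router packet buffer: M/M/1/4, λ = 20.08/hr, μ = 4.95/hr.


ρ = 20.08/4.95 = 4.0566
L = ρ[1 − (K+1)ρ^K + Kρ^(K+1)] / [(1−ρ)(1−ρ^(K+1))]
Numerator: 4.0566·(1 − 5·270.790883 + 4·1098.480995) = 12335.892710
Denominator: (-3.0566)·(-1097.480995) = 3354.522719
L = 12335.892710/3354.522719 = 3.6774

Final: 3.6774


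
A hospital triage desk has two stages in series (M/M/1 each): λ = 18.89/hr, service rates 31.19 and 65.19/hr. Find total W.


Each node sees arrival rate λ = 18.89/hr (tandem ⇒ throughput preserved).
W₁ = 1/(μ₁−λ) = 1/(31.19−18.89) = 0.08130 hr
W₂ = 1/(μ₂−λ) = 1/(65.19−18.89) = 0.02160 hr
W_total = W₁ + W₂ = 0.08130 + 0.02160 = 0.10290 hr

Final: 0.10290 hr


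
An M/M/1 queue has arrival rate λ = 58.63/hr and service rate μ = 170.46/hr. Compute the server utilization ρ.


ρ = λ/μ = 58.63/170.46 = 0.3440

Final: 0.3440


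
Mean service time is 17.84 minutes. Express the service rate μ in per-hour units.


μ = 1/(service time) in consistent units.
1 hour = 60 min, so μ = 60/17.84 = 3.3632 per hour

Final: 3.3632 /hr


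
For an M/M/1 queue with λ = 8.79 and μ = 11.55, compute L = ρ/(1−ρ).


ρ = λ/μ = 8.79/11.55 = 0.7610
L = ρ/(1−ρ) = 0.7610/(1 − 0.7610) = 0.7610/0.2390 = 3.1848

Final: 3.1848


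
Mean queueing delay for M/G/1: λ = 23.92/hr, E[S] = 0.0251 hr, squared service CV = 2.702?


ρ = λ·E[S] = 23.92·0.0251 = 0.6004
E[S²] = E[S]²(1+C_s²) = 0.0251²·(1+2.702) = 0.002332
Wq = λ·E[S²]/(2(1−ρ)) = 23.92·0.002332/(2·0.3996) = 0.06980 hr

Final: 0.06980 hr


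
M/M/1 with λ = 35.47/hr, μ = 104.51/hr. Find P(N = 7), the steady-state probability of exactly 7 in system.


ρ = 35.47/104.51 = 0.3394
P_n = (1−ρ)·ρ^n = (1 − 0.3394)·0.3394^7 = 0.6606·0.0005187 = 0.0003427

Final: 0.0003427


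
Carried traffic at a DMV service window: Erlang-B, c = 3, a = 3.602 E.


B(3,3.602) = 0.412591 (Erlang-B)
Carried load = a(1 − B) = 3.602·(1 − 0.412591) = 3.602·0.587409 = 2.1158 E

Final: 2.1158 Erlangs


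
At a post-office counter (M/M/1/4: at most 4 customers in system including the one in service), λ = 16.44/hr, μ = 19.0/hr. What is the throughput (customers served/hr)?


ρ = 0.8653; P_K = (1−ρ)ρ^4/(1−ρ^5) = 0.146646
λ_eff = λ(1 − P_K) = 16.44·(1 − 0.146646) = 16.44·0.853354 = 14.0291 /hr

Final: 14.0291 /hr


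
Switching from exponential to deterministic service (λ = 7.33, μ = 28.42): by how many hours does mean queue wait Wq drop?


ρ = 7.33/28.42 = 0.2579
Wq(M/M/1) = ρ/(μ−λ) = 0.2579/21.09 = 0.01223 hr
Wq(M/D/1) = ρ/(2(μ−λ)) = 0.006115 hr
Savings = 0.01223 − 0.006115 = 0.006115 hr

Final: 0.006115 hr


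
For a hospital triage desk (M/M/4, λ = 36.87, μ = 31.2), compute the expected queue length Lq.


a = λ/μ = 1.1817; ρ = a/4 = 0.2954
P₀ = 0.305778
Lq = P₀·a^c·ρ / (c!·(1−ρ)²) = 0.305778·1.95018·0.2954/(24·0.49642)
= 0.01479

Final: 0.01479


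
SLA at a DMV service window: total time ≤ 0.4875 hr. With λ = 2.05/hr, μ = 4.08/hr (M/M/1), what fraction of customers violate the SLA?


W ~ Exponential(μ−λ) for M/M/1.
μ − λ = 4.08 − 2.05 = 2.0300
P(W > t) = e^{−(μ−λ)t} = e^{−0.9896} = 0.371716

Final: 0.371716


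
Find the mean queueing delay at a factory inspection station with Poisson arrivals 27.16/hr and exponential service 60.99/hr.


ρ = 27.16/60.99 = 0.4453
Wq = ρ/(μ−λ) = 0.4453/(60.99 − 27.16) = 0.4453/33.83 = 0.01316 hr

Final: 0.01316 hr


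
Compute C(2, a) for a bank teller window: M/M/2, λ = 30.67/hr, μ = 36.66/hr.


a = λ/μ = 0.8366; ρ = a/2 = 0.4183
P₀ = 0.410136 (from M/M/c formula)
C(c,a) = [a^c/(c!(1−ρ))]·P₀ = [0.69991/(2·0.5817)]·0.410136
= 0.60161·0.410136 = 0.246742

Final: 0.246742


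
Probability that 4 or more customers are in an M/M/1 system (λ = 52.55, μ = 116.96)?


ρ = 52.55/116.96 = 0.4493
P(N ≥ n) = ρ^n = 0.4493^4 = 0.040751

Final: 0.040751


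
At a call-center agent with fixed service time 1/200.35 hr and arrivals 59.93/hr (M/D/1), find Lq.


ρ = 59.93/200.35 = 0.2991
M/D/1: Lq = ρ²/(2(1−ρ)) = 0.08948/(2·0.7009) = 0.06383

Final: 0.06383


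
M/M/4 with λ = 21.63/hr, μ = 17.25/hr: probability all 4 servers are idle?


a = λ/μ = 21.63/17.25 = 1.2539; ρ = a/c = 0.3135
Σ_{k=0}^{3} a^k/k! (terms k=0..3) = 1.00000 + 1.25391 + 0.78615 + 0.32859 = 3.36865
Tail: a^4/(4!(1−ρ)) = 2.47212/(24·0.6865) = 0.15004
P₀ = 1/(3.36865 + 0.15004) = 1/3.51869 = 0.284197

Final: 0.284197


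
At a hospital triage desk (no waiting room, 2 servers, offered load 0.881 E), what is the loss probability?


B(c,a) = (a^c/c!) / Σ_{k=0}^{c} a^k/k!
a^2/2! = 0.388080
Σ terms (k=0..2): 1.00000 + 0.88100 + 0.38808 = 2.269080
B = 0.388080/2.269080 = 0.171030

Final: 0.171030


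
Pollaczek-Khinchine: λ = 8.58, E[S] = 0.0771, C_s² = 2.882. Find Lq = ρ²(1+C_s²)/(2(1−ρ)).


ρ = λ·E[S] = 8.58·0.0771 = 0.6615
Lq = ρ²(1+C_s²)/(2(1−ρ)) = 0.4376·(1+2.882)/(2·0.3385)
= 0.4376·3.8820/0.6770 = 2.50942

Final: 2.50942


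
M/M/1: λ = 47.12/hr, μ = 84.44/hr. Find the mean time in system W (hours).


W = 1/(μ−λ) = 1/(84.44 − 47.12) = 1/37.32 = 0.02680 hr

Final: 0.02680 hr


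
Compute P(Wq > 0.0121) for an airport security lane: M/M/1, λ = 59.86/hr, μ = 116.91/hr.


ρ = 59.86/116.91 = 0.5120
P(Wq > t) = ρ·e^{−(μ−λ)t} = 0.5120·e^{−0.6903}
= 0.5120·0.501423 = 0.256738

Final: 0.256738


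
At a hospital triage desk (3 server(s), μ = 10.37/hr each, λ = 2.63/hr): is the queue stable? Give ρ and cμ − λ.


Total capacity cμ = 3·10.37 = 31.11/hr
ρ = λ/(cμ) = 2.63/31.11 = 0.08454
Stable ⇔ ρ < 1: YES
Spare capacity = cμ − λ = 31.11 − 2.63 = 28.48/hr

Final: ρ = 0.08454; stable; margin = 28.48/hr


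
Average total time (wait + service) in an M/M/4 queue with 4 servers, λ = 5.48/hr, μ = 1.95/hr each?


a = 2.8103; ρ = 0.7026; P₀ = 0.049516
Lq = P₀·a^c·ρ/(c!(1−ρ)²) = 1.02193
Wq = Lq/λ = 1.02193/5.48 = 0.18648 hr
W = Wq + 1/μ = 0.18648 + 0.51282 = 0.69930 hr

Final: 0.69930 hr


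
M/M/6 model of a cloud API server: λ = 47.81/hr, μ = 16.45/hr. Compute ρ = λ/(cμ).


ρ = λ/(cμ) = 47.81/(6·16.45) = 47.81/98.70 = 0.4844

Final: 0.4844


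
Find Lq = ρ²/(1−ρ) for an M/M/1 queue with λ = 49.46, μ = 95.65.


ρ = 49.46/95.65 = 0.5171
Lq = ρ²/(1−ρ) = 0.2674/0.4829 = 0.5537

Final: 0.5537


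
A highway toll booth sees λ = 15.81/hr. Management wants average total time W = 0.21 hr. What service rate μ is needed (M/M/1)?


W = 1/(μ−λ) ⇒ μ − λ = 1/W = 1/0.21 = 4.7619
μ = λ + 1/W = 15.81 + 4.7619 = 20.5719 per hr

Final: 20.5719 /hr


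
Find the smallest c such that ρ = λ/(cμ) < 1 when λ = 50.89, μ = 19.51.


Stability requires cμ > λ ⇔ c > λ/μ.
λ/μ = 50.89/19.51 = 2.6084
Minimum integer c = ⌊2.6084⌋ + 1 = 3
Check: 3·19.51 = 58.53 > 50.89, while 2·19.51 = 39.02 ≤ 50.89

Final: 3 servers


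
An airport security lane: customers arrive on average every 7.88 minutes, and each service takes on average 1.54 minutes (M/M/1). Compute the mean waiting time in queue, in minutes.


λ = 60/7.88 = 7.6142 /hr
μ = 60/1.54 = 38.9610 /hr
ρ = λ/μ = 7.6142/38.9610 = 0.1954
Wq = ρ/(μ−λ) = 0.1954/(38.9610−7.6142) = 0.006234 hr
In minutes: 0.006234·60 = 0.3741 min

Final: 0.3741 min


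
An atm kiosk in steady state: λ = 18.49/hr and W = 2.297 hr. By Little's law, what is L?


L = λW = 18.49·2.297 = 42.4715

Final: 42.4715


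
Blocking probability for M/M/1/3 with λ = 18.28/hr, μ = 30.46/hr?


ρ = λ/μ = 18.28/30.46 = 0.6001
P_K = (1−ρ)ρ^K/(1−ρ^(K+1)) = (0.3999·0.216142)/(1 − 0.129713)
= 0.086428/0.870287 = 0.099310

Final: 0.099310


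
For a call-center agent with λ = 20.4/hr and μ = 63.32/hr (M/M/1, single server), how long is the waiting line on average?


ρ = 20.4/63.32 = 0.3222
Lq = ρ²/(1−ρ) = 0.1038/0.6778 = 0.1531

Final: 0.1531


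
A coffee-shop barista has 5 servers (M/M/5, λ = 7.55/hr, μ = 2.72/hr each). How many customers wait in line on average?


a = λ/μ = 2.7757; ρ = a/5 = 0.5551
P₀ = 0.059692
Lq = P₀·a^c·ρ / (c!·(1−ρ)²) = 0.059692·164.77459·0.5551/(120·0.19789)
= 0.22993

Final: 0.22993


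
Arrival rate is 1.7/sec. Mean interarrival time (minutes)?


Mean interarrival time = 1/λ = 1/1.7 second = 0.58824 second
In minutes: 0.58824 × 0.0166667 = 0.009804 min

Final: 0.009804 min


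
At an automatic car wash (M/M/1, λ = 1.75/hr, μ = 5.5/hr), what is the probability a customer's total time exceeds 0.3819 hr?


W ~ Exponential(μ−λ) for M/M/1.
μ − λ = 5.5 − 1.75 = 3.7500
P(W > t) = e^{−(μ−λ)t} = e^{−1.4321} = 0.238801

Final: 0.238801


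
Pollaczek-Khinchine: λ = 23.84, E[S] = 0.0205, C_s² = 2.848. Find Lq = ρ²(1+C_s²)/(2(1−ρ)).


ρ = λ·E[S] = 23.84·0.0205 = 0.4887
Lq = ρ²(1+C_s²)/(2(1−ρ)) = 0.2388·(1+2.848)/(2·0.5113)
= 0.2388·3.8480/1.0226 = 0.89881

Final: 0.89881


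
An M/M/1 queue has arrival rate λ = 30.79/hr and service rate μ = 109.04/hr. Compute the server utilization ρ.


ρ = λ/μ = 30.79/109.04 = 0.2824

Final: 0.2824


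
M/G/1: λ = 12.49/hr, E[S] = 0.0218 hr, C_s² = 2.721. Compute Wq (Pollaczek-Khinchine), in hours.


ρ = λ·E[S] = 12.49·0.0218 = 0.2723
E[S²] = E[S]²(1+C_s²) = 0.0218²·(1+2.721) = 0.001768
Wq = λ·E[S²]/(2(1−ρ)) = 12.49·0.001768/(2·0.7277) = 0.01518 hr

Final: 0.01518 hr


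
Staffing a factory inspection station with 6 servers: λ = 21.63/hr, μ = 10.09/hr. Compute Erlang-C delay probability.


a = λ/μ = 2.1437; ρ = a/6 = 0.3573
P₀ = 0.116956 (from M/M/c formula)
C(c,a) = [a^c/(c!(1−ρ))]·P₀ = [97.04924/(720·0.6427)]·0.116956
= 0.20972·0.116956 = 0.024528

Final: 0.024528


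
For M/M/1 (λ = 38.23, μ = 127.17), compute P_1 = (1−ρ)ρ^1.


ρ = 38.23/127.17 = 0.3006
P_n = (1−ρ)·ρ^n = (1 − 0.3006)·0.3006^1 = 0.6994·0.300621 = 0.210248

Final: 0.210248


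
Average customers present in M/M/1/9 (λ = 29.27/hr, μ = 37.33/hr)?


ρ = 29.27/37.33 = 0.7841
L = ρ[1 − (K+1)ρ^K + Kρ^(K+1)] / [(1−ρ)(1−ρ^(K+1))]
Numerator: 0.7841·(1 − 10·0.112017 + 9·0.087831) = 0.525583
Denominator: (0.2159)·(0.912169) = 0.196948
L = 0.525583/0.196948 = 2.6686

Final: 2.6686


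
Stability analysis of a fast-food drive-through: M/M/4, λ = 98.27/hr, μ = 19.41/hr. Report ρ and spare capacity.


Total capacity cμ = 4·19.41 = 77.64/hr
ρ = λ/(cμ) = 98.27/77.64 = 1.2657
Stable ⇔ ρ < 1: NO
Spare capacity = cμ − λ = 77.64 − 98.27 = -20.63/hr

Final: ρ = 1.2657; unstable; margin = -20.63/hr


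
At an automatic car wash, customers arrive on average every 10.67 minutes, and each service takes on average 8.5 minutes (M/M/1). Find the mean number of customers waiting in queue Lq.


λ = 60/10.67 = 5.6232 /hr
μ = 60/8.5 = 7.0588 /hr
ρ = λ/μ = 5.6232/7.0588 = 0.7966
Lq = ρ²/(1−ρ) = 0.6346/0.2034 = 3.1204

Final: 3.1204


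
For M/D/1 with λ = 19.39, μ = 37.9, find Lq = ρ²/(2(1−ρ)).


ρ = 19.39/37.9 = 0.5116
M/D/1: Lq = ρ²/(2(1−ρ)) = 0.2617/(2·0.4884) = 0.26797

Final: 0.26797


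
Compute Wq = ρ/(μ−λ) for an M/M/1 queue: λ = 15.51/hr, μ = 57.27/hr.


ρ = 15.51/57.27 = 0.2708
Wq = ρ/(μ−λ) = 0.2708/(57.27 − 15.51) = 0.2708/41.76 = 0.006485 hr

Final: 0.006485 hr


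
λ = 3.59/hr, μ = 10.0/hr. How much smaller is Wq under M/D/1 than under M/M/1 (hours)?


ρ = 3.59/10.0 = 0.3590
Wq(M/M/1) = ρ/(μ−λ) = 0.3590/6.41 = 0.05601 hr
Wq(M/D/1) = ρ/(2(μ−λ)) = 0.02800 hr
Savings = 0.05601 − 0.02800 = 0.02800 hr

Final: 0.02800 hr


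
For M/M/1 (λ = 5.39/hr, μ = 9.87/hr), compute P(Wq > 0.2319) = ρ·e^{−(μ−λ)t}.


ρ = 5.39/9.87 = 0.5461
P(Wq > t) = ρ·e^{−(μ−λ)t} = 0.5461·e^{−1.0389}
= 0.5461·0.353839 = 0.193231

Final: 0.193231


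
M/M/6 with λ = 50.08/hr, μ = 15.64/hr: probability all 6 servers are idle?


a = λ/μ = 50.08/15.64 = 3.2020; ρ = a/c = 0.5337
Σ_{k=0}^{5} a^k/k! (terms k=0..5) = 1.00000 + 3.20205 + 5.12655 + 5.47182 + 4.38025 + 2.80515 = 21.98582
Tail: a^6/(6!(1−ρ)) = 1077.86763/(720·0.4663) = 3.21029
P₀ = 1/(21.98582 + 3.21029) = 1/25.19610 = 0.039689

Final: 0.039689


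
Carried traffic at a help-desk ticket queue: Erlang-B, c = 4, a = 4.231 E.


B(4,4.231) = 0.332501 (Erlang-B)
Carried load = a(1 − B) = 4.231·(1 − 0.332501) = 4.231·0.667499 = 2.8242 E

Final: 2.8242 Erlangs


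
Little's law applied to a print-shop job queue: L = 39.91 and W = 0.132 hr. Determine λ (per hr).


λ = L/W = 39.91/0.132 = 302.3485 /hr

Final: 302.3485 /hr


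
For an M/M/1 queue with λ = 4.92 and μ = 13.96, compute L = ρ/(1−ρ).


ρ = λ/μ = 4.92/13.96 = 0.3524
L = ρ/(1−ρ) = 0.3524/(1 − 0.3524) = 0.3524/0.6476 = 0.5442

Final: 0.5442


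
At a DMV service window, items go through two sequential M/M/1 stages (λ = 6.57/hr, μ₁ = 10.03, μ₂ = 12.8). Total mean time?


Each node sees arrival rate λ = 6.57/hr (tandem ⇒ throughput preserved).
W₁ = 1/(μ₁−λ) = 1/(10.03−6.57) = 0.28902 hr
W₂ = 1/(μ₂−λ) = 1/(12.8−6.57) = 0.16051 hr
W_total = W₁ + W₂ = 0.28902 + 0.16051 = 0.44953 hr

Final: 0.44953 hr


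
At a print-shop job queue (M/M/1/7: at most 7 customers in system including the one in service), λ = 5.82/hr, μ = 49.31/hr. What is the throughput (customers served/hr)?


ρ = 0.1180; P_K = (1−ρ)ρ^7/(1−ρ^8) = 0.0000002814
λ_eff = λ(1 − P_K) = 5.82·(1 − 0.0000002814) = 5.82·1.000000 = 5.8200 /hr

Final: 5.8200 /hr


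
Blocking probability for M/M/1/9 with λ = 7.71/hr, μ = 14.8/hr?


ρ = λ/μ = 7.71/14.8 = 0.5209
P_K = (1−ρ)ρ^K/(1−ρ^(K+1)) = (0.4791·0.002826)/(1 − 0.001472)
= 0.001354/0.998528 = 0.001356

Final: 0.001356


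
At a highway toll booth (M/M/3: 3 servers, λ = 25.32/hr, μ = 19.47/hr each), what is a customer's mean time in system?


a = 1.3005; ρ = 0.4335; P₀ = 0.263636
Lq = P₀·a^c·ρ/(c!(1−ρ)²) = 0.13053
Wq = Lq/λ = 0.13053/25.32 = 0.005155 hr
W = Wq + 1/μ = 0.005155 + 0.05136 = 0.05652 hr

Final: 0.05652 hr


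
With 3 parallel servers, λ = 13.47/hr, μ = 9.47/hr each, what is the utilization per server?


ρ = λ/(cμ) = 13.47/(3·9.47) = 13.47/28.41 = 0.4741

Final: 0.4741


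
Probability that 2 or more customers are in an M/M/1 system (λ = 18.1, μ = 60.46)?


ρ = 18.1/60.46 = 0.2994
P(N ≥ n) = ρ^n = 0.2994^2 = 0.089623

Final: 0.089623


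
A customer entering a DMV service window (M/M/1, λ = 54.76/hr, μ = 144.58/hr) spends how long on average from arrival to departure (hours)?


W = 1/(μ−λ) = 1/(144.58 − 54.76) = 1/89.82 = 0.01113 hr

Final: 0.01113 hr


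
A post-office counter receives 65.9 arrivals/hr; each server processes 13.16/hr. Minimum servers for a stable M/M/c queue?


Stability requires cμ > λ ⇔ c > λ/μ.
λ/μ = 65.9/13.16 = 5.0076
Minimum integer c = ⌊5.0076⌋ + 1 = 6
Check: 6·13.16 = 78.96 > 65.9, while 5·13.16 = 65.80 ≤ 65.9

Final: 6 servers


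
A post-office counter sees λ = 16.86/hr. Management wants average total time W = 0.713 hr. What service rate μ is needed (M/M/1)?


W = 1/(μ−λ) ⇒ μ − λ = 1/W = 1/0.713 = 1.4025
μ = λ + 1/W = 16.86 + 1.4025 = 18.2625 per hr

Final: 18.2625 /hr


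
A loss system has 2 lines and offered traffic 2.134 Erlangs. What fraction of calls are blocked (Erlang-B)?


B(c,a) = (a^c/c!) / Σ_{k=0}^{c} a^k/k!
a^2/2! = 2.276978
Σ terms (k=0..2): 1.00000 + 2.13400 + 2.27698 = 5.410978
B = 2.276978/5.410978 = 0.420807

Final: 0.420807


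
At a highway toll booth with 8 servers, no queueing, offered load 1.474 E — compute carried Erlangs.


B(8,1.474) = 0.0001266 (Erlang-B)
Carried load = a(1 − B) = 1.474·(1 − 0.0001266) = 1.474·0.999873 = 1.4738 E

Final: 1.4738 Erlangs


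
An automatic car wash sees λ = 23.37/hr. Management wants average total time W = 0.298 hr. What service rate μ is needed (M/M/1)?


W = 1/(μ−λ) ⇒ μ − λ = 1/W = 1/0.298 = 3.3557
μ = λ + 1/W = 23.37 + 3.3557 = 26.7257 per hr

Final: 26.7257 /hr


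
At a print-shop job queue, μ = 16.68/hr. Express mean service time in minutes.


Mean service time = 1/μ = 1/16.68 hour = 0.05995 hour
In minutes: 0.05995 × 60 = 3.5971 min

Final: 3.5971 min


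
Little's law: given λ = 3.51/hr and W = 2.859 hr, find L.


L = λW = 3.51·2.859 = 10.0351

Final: 10.0351


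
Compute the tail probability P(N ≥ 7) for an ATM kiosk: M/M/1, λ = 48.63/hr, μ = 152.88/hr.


ρ = 48.63/152.88 = 0.3181
P(N ≥ n) = ρ^n = 0.3181^7 = 0.0003295

Final: 0.0003295


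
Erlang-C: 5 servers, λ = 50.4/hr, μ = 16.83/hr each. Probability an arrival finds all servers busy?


a = λ/μ = 2.9947; ρ = a/5 = 0.5989
P₀ = 0.046927 (from M/M/c formula)
C(c,a) = [a^c/(c!(1−ρ))]·P₀ = [240.84193/(120·0.4011)]·0.046927
= 5.00416·0.046927 = 0.234829

Final: 0.234829


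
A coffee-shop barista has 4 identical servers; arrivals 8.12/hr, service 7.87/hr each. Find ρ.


ρ = λ/(cμ) = 8.12/(4·7.87) = 8.12/31.48 = 0.2579

Final: 0.2579


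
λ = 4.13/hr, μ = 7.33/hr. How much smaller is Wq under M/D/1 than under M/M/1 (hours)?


ρ = 4.13/7.33 = 0.5634
Wq(M/M/1) = ρ/(μ−λ) = 0.5634/3.20 = 0.17607 hr
Wq(M/D/1) = ρ/(2(μ−λ)) = 0.08804 hr
Savings = 0.17607 − 0.08804 = 0.08804 hr

Final: 0.08804 hr


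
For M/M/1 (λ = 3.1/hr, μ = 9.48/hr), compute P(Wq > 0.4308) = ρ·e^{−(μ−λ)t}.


ρ = 3.1/9.48 = 0.3270
P(Wq > t) = ρ·e^{−(μ−λ)t} = 0.3270·e^{−2.7485}
= 0.3270·0.064024 = 0.020936

Final: 0.020936


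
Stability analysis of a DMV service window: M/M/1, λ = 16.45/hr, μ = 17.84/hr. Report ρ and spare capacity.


Total capacity cμ = 1·17.84 = 17.84/hr
ρ = λ/(cμ) = 16.45/17.84 = 0.9221
Stable ⇔ ρ < 1: YES
Spare capacity = cμ − λ = 17.84 − 16.45 = 1.39/hr

Final: ρ = 0.9221; stable; margin = 1.39/hr


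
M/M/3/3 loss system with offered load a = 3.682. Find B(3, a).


B(c,a) = (a^c/c!) / Σ_{k=0}^{c} a^k/k!
a^3/3! = 8.319555
Σ terms (k=0..3): 1.00000 + 3.68200 + 6.77856 + 8.31956 = 19.780117
B = 8.319555/19.780117 = 0.420602

Final: 0.420602


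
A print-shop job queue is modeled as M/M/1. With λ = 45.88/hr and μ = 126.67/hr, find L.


ρ = λ/μ = 45.88/126.67 = 0.3622
L = ρ/(1−ρ) = 0.3622/(1 − 0.3622) = 0.3622/0.6378 = 0.5679

Final: 0.5679


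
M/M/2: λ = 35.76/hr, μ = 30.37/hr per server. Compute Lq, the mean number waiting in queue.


a = λ/μ = 1.1775; ρ = a/2 = 0.5887
P₀ = 0.258860
Lq = P₀·a^c·ρ / (c!·(1−ρ)²) = 0.258860·1.38645·0.5887/(2·0.16914)
= 0.62464

Final: 0.62464


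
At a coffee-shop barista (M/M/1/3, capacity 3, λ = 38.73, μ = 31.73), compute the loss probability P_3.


ρ = λ/μ = 38.73/31.73 = 1.2206
P_K = (1−ρ)ρ^K/(1−ρ^(K+1)) = (-0.2206·1.818579)/(1 − 2.219779)
= -0.401199/-1.219779 = 0.328912

Final: 0.328912


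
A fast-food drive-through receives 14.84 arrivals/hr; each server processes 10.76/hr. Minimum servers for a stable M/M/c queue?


Stability requires cμ > λ ⇔ c > λ/μ.
λ/μ = 14.84/10.76 = 1.3792
Minimum integer c = ⌊1.3792⌋ + 1 = 2
Check: 2·10.76 = 21.52 > 14.84, while 1·10.76 = 10.76 ≤ 14.84

Final: 2 servers


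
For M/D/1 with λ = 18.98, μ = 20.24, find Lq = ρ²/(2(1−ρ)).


ρ = 18.98/20.24 = 0.9377
M/D/1: Lq = ρ²/(2(1−ρ)) = 0.8794/(2·0.06225) = 7.06287

Final: 7.06287


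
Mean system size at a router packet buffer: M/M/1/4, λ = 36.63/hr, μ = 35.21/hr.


ρ = 36.63/35.21 = 1.0403
L = ρ[1 − (K+1)ρ^K + Kρ^(K+1)] / [(1−ρ)(1−ρ^(K+1))]
Numerator: 1.0403·(1 − 5·1.171342 + 4·1.218581) = 0.018327
Denominator: (-0.04033)·(-0.218581) = 0.008815
L = 0.018327/0.008815 = 2.0790

Final: 2.0790


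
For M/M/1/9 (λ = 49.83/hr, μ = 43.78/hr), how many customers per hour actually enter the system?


ρ = 1.1382; P_K = (1−ρ)ρ^9/(1−ρ^10) = 0.167250
λ_eff = λ(1 − P_K) = 49.83·(1 − 0.167250) = 49.83·0.832750 = 41.4960 /hr

Final: 41.4960 /hr


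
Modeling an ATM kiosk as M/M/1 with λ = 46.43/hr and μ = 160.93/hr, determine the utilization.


ρ = λ/μ = 46.43/160.93 = 0.2885

Final: 0.2885


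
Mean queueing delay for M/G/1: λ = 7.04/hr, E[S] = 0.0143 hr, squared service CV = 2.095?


ρ = λ·E[S] = 7.04·0.0143 = 0.1007
E[S²] = E[S]²(1+C_s²) = 0.0143²·(1+2.095) = 0.0006329
Wq = λ·E[S²]/(2(1−ρ)) = 7.04·0.0006329/(2·0.8993) = 0.002477 hr

Final: 0.002477 hr


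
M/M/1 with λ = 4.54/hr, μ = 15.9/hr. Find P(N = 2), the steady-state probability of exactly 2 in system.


ρ = 4.54/15.9 = 0.2855
P_n = (1−ρ)·ρ^n = (1 − 0.2855)·0.2855^2 = 0.7145·0.081530 = 0.058250

Final: 0.058250


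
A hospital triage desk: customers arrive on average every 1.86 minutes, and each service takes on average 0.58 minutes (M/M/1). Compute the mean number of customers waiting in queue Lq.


λ = 60/1.86 = 32.2581 /hr
μ = 60/0.58 = 103.4483 /hr
ρ = λ/μ = 32.2581/103.4483 = 0.3118
Lq = ρ²/(1−ρ) = 0.09724/0.6882 = 0.1413

Final: 0.1413


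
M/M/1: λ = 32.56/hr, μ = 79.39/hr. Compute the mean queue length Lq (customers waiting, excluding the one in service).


ρ = 32.56/79.39 = 0.4101
Lq = ρ²/(1−ρ) = 0.1682/0.5899 = 0.2852

Final: 0.2852


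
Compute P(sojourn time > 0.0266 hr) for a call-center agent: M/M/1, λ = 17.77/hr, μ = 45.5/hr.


W ~ Exponential(μ−λ) for M/M/1.
μ − λ = 45.5 − 17.77 = 27.7300
P(W > t) = e^{−(μ−λ)t} = e^{−0.7376} = 0.478252

Final: 0.478252


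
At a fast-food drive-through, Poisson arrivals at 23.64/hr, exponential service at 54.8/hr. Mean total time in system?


W = 1/(μ−λ) = 1/(54.8 − 23.64) = 1/31.16 = 0.03209 hr

Final: 0.03209 hr


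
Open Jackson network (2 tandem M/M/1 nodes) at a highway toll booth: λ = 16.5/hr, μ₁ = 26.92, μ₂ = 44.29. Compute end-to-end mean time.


Each node sees arrival rate λ = 16.5/hr (tandem ⇒ throughput preserved).
W₁ = 1/(μ₁−λ) = 1/(26.92−16.5) = 0.09597 hr
W₂ = 1/(μ₂−λ) = 1/(44.29−16.5) = 0.03598 hr
W_total = W₁ + W₂ = 0.09597 + 0.03598 = 0.13195 hr

Final: 0.13195 hr


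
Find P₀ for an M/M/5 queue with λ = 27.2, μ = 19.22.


a = λ/μ = 27.2/19.22 = 1.4152; ρ = a/c = 0.2830
Σ_{k=0}^{4} a^k/k! (terms k=0..4) = 1.00000 + 1.41519 + 1.00138 + 0.47238 + 0.16713 = 4.05609
Tail: a^5/(5!(1−ρ)) = 5.67646/(120·0.7170) = 0.06598
P₀ = 1/(4.05609 + 0.06598) = 1/4.12207 = 0.242597

Final: 0.242597


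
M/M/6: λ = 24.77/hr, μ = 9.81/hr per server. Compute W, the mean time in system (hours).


a = 2.5250; ρ = 0.4208; P₀ = 0.079579
Lq = P₀·a^c·ρ/(c!(1−ρ)²) = 0.03593
Wq = Lq/λ = 0.03593/24.77 = 0.001451 hr
W = Wq + 1/μ = 0.001451 + 0.10194 = 0.10339 hr

Final: 0.10339 hr


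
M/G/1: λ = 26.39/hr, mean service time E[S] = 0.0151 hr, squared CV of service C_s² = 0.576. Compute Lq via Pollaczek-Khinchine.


ρ = λ·E[S] = 26.39·0.0151 = 0.3985
Lq = ρ²(1+C_s²)/(2(1−ρ)) = 0.1588·(1+0.576)/(2·0.6015)
= 0.1588·1.5760/1.2030 = 0.20802

Final: 0.20802


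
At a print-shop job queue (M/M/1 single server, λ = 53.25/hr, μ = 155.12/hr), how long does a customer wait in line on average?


ρ = 53.25/155.12 = 0.3433
Wq = ρ/(μ−λ) = 0.3433/(155.12 − 53.25) = 0.3433/101.87 = 0.003370 hr

Final: 0.003370 hr


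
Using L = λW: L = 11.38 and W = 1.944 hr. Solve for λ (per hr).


λ = L/W = 11.38/1.944 = 5.8539 /hr

Final: 5.8539 /hr


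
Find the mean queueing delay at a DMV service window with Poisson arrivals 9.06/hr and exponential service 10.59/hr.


ρ = 9.06/10.59 = 0.8555
Wq = ρ/(μ−λ) = 0.8555/(10.59 − 9.06) = 0.8555/1.53 = 0.5592 hr

Final: 0.5592 hr


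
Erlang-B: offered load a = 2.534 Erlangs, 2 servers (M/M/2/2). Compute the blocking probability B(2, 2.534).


B(c,a) = (a^c/c!) / Σ_{k=0}^{c} a^k/k!
a^2/2! = 3.210578
Σ terms (k=0..2): 1.00000 + 2.53400 + 3.21058 = 6.744578
B = 3.210578/6.744578 = 0.476024

Final: 0.476024


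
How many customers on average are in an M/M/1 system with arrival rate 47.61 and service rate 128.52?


ρ = λ/μ = 47.61/128.52 = 0.3704
L = ρ/(1−ρ) = 0.3704/(1 − 0.3704) = 0.3704/0.6296 = 0.5884

Final: 0.5884


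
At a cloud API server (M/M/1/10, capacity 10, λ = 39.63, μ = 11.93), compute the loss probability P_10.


ρ = λ/μ = 39.63/11.93 = 3.3219
P_K = (1−ρ)ρ^K/(1−ρ^(K+1)) = (-2.3219·163619.961690)/(1 − 543525.488831)
= -379905.527142/-543524.488831 = 0.698967

Final: 0.698967
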